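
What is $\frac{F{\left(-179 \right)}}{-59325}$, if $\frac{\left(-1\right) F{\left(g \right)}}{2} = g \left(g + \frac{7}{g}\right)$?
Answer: $\frac{64096}{59325} \approx 1.0804$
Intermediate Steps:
$F{\left(g \right)} = - 2 g \left(g + \frac{7}{g}\right)$
$\frac{F{\left(-179 \right)}}{-59325} = \frac{-14 - 2 \left(-179\right)^{2}}{-59325} = \left(-14 - 64082\right) \left(- \frac{1}{59325}\right) = \left(-64096\right) \left(- \frac{1}{59325}\right) = \frac{64096}{59325}$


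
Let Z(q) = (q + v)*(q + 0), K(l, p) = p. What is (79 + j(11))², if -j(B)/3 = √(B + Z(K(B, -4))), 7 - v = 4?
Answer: 6376 - 474*√15 ≈ 4540.2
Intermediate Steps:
v = 3 (v = 7 - 1*4 = 7 - 4 = 3)
Z(q) = q*(3 + q) (Z(q) = (q + 3)*(q + 0) = (3 + q)*q = q*(3 + q))
j(B) = -3*√(4 + B) (j(B) = -3*√(B - 4*(3 - 4)) = -3*√(B - 4*(-1)) = -3*√(B + 4) = -3*√(4 + B))
(79 + j(11))² = (79 - 3*√(4 + 11))² = (79 - 3*√15)²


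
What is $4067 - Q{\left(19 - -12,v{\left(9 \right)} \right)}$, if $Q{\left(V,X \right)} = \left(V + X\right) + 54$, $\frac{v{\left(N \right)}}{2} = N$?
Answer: $3964$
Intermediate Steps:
$v{\left(N \right)} = 2 N$
$Q{\left(V,X \right)} = 54 + V + X$
$4067 - Q{\left(19 - -12,v{\left(9 \right)} \right)} = 4067 - \left(54 + \left(19 - -12\right) + 2 \cdot 9\right) = 4067 - \left(54 + \left(19 + 12\right) + 18\right) = 4067 - \left(54 + 31 + 18\right) = 4067 - 103 = 3964$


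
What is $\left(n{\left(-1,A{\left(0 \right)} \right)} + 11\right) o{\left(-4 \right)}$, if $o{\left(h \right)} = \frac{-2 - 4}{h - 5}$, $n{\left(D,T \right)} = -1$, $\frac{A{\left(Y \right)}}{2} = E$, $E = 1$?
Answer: $\frac{20}{3} \approx 6.6667$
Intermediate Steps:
$A{\left(Y \right)} = 2$ ($A{\left(Y \right)} = 2 \cdot 1 = 2$)
$o{\left(h \right)} = - \frac{6}{-5 + h}$
$\left(n{\left(-1,A{\left(0 \right)} \right)} + 11\right) o{\left(-4 \right)} = \left(-1 + 11\right) \left(- \frac{6}{-5 - 4}\right) = 10 \left(- \frac{6}{-9}\right) = 10 \left(\left(-6\right) \left(- \frac{1}{9}\right)\right) = 10 \cdot \frac{2}{3} = \frac{20}{3}$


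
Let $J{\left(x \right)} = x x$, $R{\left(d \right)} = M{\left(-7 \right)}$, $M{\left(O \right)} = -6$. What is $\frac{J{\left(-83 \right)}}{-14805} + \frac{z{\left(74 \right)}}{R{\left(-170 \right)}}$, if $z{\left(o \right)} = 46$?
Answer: $- \frac{120394}{14805} \approx -8.132$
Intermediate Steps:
$R{\left(d \right)} = -6$
$J{\left(x \right)} = x^{2}$
$\frac{J{\left(-83 \right)}}{-14805} + \frac{z{\left(74 \right)}}{R{\left(-170 \right)}} = \frac{\left(-83\right)^{2}}{-14805} + \frac{46}{-6} = 6889 \left(- \frac{1}{14805}\right) + 46 \left(- \frac{1}{6}\right) = - \frac{6889}{14805} - \frac{23}{3} = - \frac{120394}{14805}$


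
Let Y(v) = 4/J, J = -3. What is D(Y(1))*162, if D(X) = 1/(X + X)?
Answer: -243/4 ≈ -60.750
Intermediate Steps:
Y(v) = -4/3 (Y(v) = 4/(-3) = 4*(-1/3) = -4/3)
D(X) = 1/(2*X)
D(Y(1))*162 = (1/(2*(-4/3)))*162 = ((1/2)*(-3/4))*162 = -3/8*162 = -243/4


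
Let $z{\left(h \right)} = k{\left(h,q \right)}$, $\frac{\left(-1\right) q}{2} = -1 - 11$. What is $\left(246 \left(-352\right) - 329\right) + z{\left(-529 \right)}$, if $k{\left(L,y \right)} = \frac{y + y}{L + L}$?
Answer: $- \frac{45981233}{529} \approx -86921.0$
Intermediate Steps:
$q = 24$ ($q = - 2 \left(-1 - 11\right) = \left(-2\right) \left(-12\right) = 24$)
$k{\left(L,y \right)} = \frac{y}{L}$ ($k{\left(L,y \right)} = \frac{2 y}{2 L} = 2 y \frac{1}{2 L} = \frac{y}{L}$)
$z{\left(h \right)} = \frac{24}{h}$
$\left(246 \left(-352\right) - 329\right) + z{\left(-529 \right)} = \left(246 \left(-352\right) - 329\right) + \frac{24}{-529} = \left(-86592 - 329\right) + 24 \left(- \frac{1}{529}\right) = -86921 - \frac{24}{529} = - \frac{45981233}{529}$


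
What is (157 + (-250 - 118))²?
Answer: 44521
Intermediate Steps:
(157 + (-250 - 118))² = (157 - 368)² = (-211)² = 44521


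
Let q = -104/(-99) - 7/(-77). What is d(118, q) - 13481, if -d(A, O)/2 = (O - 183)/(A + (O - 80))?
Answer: -52202867/3875 ≈ -13472.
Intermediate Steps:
q = 113/99 (q = -104*(-1/99) - 7*(-1/77) = 104/99 + 1/11 = 113/99 ≈ 1.1414)
d(A, O) = -2*(-183 + O)/(-80 + A + O) (d(A, O) = -2*(O - 183)/(A + (O - 80)) = -2*(-183 + O)/(A + (-80 + O)) = -2*(-183 + O)/(-80 + A + O))
d(118, q) - 13481 = 2*(183 - 1*113/99)/(-80 + 118 + 113/99) - 13481 = 2*(183 - 113/99)/(3875/99) - 13481 = 2*(99/3875)*(18004/99) - 13481 = 36008/3875 - 13481 = -52202867/3875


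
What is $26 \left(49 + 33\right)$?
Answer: $2132$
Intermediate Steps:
$26 \left(49 + 33\right) = 26 \cdot 82 = 2132$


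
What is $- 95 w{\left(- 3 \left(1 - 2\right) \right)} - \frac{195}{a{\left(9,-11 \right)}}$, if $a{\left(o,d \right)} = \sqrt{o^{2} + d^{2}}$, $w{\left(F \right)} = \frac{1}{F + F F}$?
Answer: $- \frac{95}{12} - \frac{195 \sqrt{202}}{202} \approx -21.637$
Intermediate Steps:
$w{\left(F \right)} = \frac{1}{F + F^{2}}$
$a{\left(o,d \right)} = \sqrt{d^{2} + o^{2}}$
$- 95 w{\left(- 3 \left(1 - 2\right) \right)} - \frac{195}{a{\left(9,-11 \right)}} = - 95 \frac{1}{- 3 \left(1 - 2\right) \left(1 - 3 \left(1 - 2\right)\right)} - \frac{195}{\sqrt{\left(-11\right)^{2} + 9^{2}}} = - 95 \frac{1}{\left(-3\right) \left(-1\right) \left(1 - -3\right)} - \frac{195}{\sqrt{121 + 81}} = - 95 \frac{1}{3 \left(1 + 3\right)} - \frac{195}{\sqrt{202}} = - 95 \frac{1}{3 \cdot 4} - 195 \frac{\sqrt{202}}{202} = - 95 \cdot \frac{1}{3} \cdot \frac{1}{4} - \frac{195 \sqrt{202}}{202} = \left(-95\right) \frac{1}{12} - \frac{195 \sqrt{202}}{202} = - \frac{95}{12} - \frac{195 \sqrt{202}}{202}$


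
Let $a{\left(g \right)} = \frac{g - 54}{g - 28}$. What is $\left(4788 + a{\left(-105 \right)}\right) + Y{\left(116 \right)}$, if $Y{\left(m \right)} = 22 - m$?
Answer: $\frac{624461}{133} \approx 4695.2$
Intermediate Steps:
$a{\left(g \right)} = \frac{-54 + g}{-28 + g}$
$\left(4788 + a{\left(-105 \right)}\right) + Y{\left(116 \right)} = \left(4788 + \frac{-54 - 105}{-28 - 105}\right) + \left(22 - 116\right) = \left(4788 + \frac{1}{-133} \left(-159\right)\right) + \left(22 - 116\right) = \left(4788 - - \frac{159}{133}\right) - 94 = \left(4788 + \frac{159}{133}\right) - 94 = \frac{636963}{133} - 94 = \frac{624461}{133}$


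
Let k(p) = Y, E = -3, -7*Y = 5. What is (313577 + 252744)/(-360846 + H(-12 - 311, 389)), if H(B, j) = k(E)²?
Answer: -27749729/17681429 ≈ -1.5694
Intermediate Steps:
Y = -5/7 (Y = -⅐*5 = -5/7 ≈ -0.71429)
k(p) = -5/7
H(B, j) = 25/49 (H(B, j) = (-5/7)² = 25/49)
(313577 + 252744)/(-360846 + H(-12 - 311, 389)) = (313577 + 252744)/(-360846 + 25/49) = 566321/(-17681429/49) = 566321*(-49/17681429) = -27749729/17681429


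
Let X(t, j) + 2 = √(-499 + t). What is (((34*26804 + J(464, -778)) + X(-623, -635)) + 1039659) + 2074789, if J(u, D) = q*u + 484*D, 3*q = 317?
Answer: 11094778/3 + I*√1122 ≈ 3.6983e+6 + 33.496*I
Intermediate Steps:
q = 317/3 (q = (⅓)*317 = 317/3 ≈ 105.67)
X(t, j) = -2 + √(-499 + t)
J(u, D) = 484*D + 317*u/3 (J(u, D) = 317*u/3 + 484*D = 484*D + 317*u/3)
(((34*26804 + J(464, -778)) + X(-623, -635)) + 1039659) + 2074789 = (((34*26804 + (484*(-778) + (317/3)*464)) + (-2 + √(-499 - 623))) + 1039659) + 2074789 = (((911336 + (-376552 + 147088/3)) + (-2 + √(-1122))) + 1039659) + 2074789 = (((911336 - 982568/3) + (-2 + I*√1122)) + 1039659) + 2074789 = ((1751440/3 + (-2 + I*√1122)) + 1039659) + 2074789 = ((1751434/3 + I*√1122) + 1039659) + 2074789 = (4870411/3 + I*√1122) + 2074789 = 11094778/3 + I*√1122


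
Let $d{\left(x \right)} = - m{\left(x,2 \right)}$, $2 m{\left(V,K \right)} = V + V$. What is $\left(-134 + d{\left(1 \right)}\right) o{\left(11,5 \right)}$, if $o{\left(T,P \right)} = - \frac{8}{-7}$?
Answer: $- \frac{1080}{7} \approx -154.29$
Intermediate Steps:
$o{\left(T,P \right)} = \frac{8}{7}$ ($o{\left(T,P \right)} = \left(-8\right) \left(- \frac{1}{7}\right) = \frac{8}{7}$)
$m{\left(V,K \right)} = V$ ($m{\left(V,K \right)} = \frac{V + V}{2} = \frac{2 V}{2} = V$)
$d{\left(x \right)} = - x$
$\left(-134 + d{\left(1 \right)}\right) o{\left(11,5 \right)} = \left(-134 - 1\right) \frac{8}{7} = \left(-135\right) \frac{8}{7} = - \frac{1080}{7}$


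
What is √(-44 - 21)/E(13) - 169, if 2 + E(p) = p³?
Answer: -169 + I*√65/2195 ≈ -169.0 + 0.003673*I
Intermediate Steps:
E(p) = -2 + p³
√(-44 - 21)/E(13) - 169 = √(-44 - 21)/(-2 + 13³) - 169 = √(-65)/(-2 + 2197) - 169 = (I*√65)/2195 - 169 = (I*√65)*(1/2195) - 169 = I*√65/2195 - 169 = -169 + I*√65/2195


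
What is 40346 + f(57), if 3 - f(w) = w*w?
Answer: 37100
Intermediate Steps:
f(w) = 3 - w² (f(w) = 3 - w*w = 3 - w²)
40346 + f(57) = 40346 + (3 - 1*57²) = 40346 + (3 - 1*3249) = 40346 + (3 - 3249) = 40346 - 3246 = 37100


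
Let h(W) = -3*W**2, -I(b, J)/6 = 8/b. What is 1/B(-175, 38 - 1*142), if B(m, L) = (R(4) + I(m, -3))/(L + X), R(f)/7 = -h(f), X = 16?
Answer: -1925/7356 ≈ -0.26169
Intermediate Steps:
I(b, J) = -48/b
R(f) = 21*f**2 (R(f) = 7*(-(-3)*f**2) = 7*(3*f**2) = 21*f**2)
B(m, L) = (336 - 48/m)/(16 + L) (B(m, L) = (21*4**2 - 48/m)/(L + 16) = (21*16 - 48/m)/(16 + L) = (336 - 48/m)/(16 + L))
1/B(-175, 38 - 1*142) = 1/(48*(-1 + 7*(-175))/(-175*(16 + (38 - 1*142)))) = 1/(48*(-1/175)*(-1 - 1225)/(16 + (38 - 142))) = 1/(48*(-1/175)*(-1226)/(16 - 104)) = 1/(48*(-1/175)*(-1226)/(-88)) = 1/(48*(-1/175)*(-1/88)*(-1226)) = 1/(-7356/1925) = -1925/7356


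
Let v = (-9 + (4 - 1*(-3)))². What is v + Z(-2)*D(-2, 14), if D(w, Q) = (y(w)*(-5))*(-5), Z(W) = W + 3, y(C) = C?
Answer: -46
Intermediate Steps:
Z(W) = 3 + W
D(w, Q) = 25*w (D(w, Q) = (w*(-5))*(-5) = -5*w*(-5) = 25*w)
v = 4 (v = (-9 + (4 + 3))² = (-9 + 7)² = (-2)² = 4)
v + Z(-2)*D(-2, 14) = 4 + (3 - 2)*(25*(-2)) = 4 + 1*(-50) = 4 - 50 = -46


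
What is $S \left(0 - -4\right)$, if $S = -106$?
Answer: $-424$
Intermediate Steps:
$S \left(0 - -4\right) = - 106 \left(0 - -4\right) = - 106 \left(0 + 4\right) = \left(-106\right) 4 = -424$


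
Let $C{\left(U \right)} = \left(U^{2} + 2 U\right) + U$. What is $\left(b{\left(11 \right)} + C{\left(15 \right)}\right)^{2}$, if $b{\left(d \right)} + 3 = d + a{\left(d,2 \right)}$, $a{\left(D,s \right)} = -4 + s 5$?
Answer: $80656$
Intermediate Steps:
$a{\left(D,s \right)} = -4 + 5 s$
$C{\left(U \right)} = U^{2} + 3 U$
$b{\left(d \right)} = 3 + d$ ($b{\left(d \right)} = -3 + \left(d + \left(-4 + 5 \cdot 2\right)\right) = -3 + \left(d + \left(-4 + 10\right)\right) = -3 + \left(d + 6\right) = -3 + \left(6 + d\right) = 3 + d$)
$\left(b{\left(11 \right)} + C{\left(15 \right)}\right)^{2} = \left(\left(3 + 11\right) + 15 \left(3 + 15\right)\right)^{2} = \left(14 + 15 \cdot 18\right)^{2} = \left(14 + 270\right)^{2} = 284^{2} = 80656$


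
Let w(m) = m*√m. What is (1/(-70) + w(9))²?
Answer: 3568321/4900 ≈ 728.23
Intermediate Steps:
w(m) = m^(3/2)
(1/(-70) + w(9))² = (1/(-70) + 9^(3/2))² = (-1/70 + 27)² = (1889/70)² = 3568321/4900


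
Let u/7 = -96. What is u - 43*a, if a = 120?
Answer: -5832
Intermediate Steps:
u = -672 (u = 7*(-96) = -672)
u - 43*a = -672 - 43*120 = -672 - 5160 = -5832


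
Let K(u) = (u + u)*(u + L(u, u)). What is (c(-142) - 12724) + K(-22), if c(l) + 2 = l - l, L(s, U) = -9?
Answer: -11362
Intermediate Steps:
c(l) = -2 (c(l) = -2 + (l - l) = -2 + 0 = -2)
K(u) = 2*u*(-9 + u) (K(u) = (u + u)*(u - 9) = (2*u)*(-9 + u) = 2*u*(-9 + u))
(c(-142) - 12724) + K(-22) = (-2 - 12724) + 2*(-22)*(-9 - 22) = -12726 + 2*(-22)*(-31) = -12726 + 1364 = -11362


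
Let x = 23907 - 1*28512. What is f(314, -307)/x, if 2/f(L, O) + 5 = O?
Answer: 1/718380 ≈ 1.3920e-6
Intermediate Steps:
f(L, O) = 2/(-5 + O)
x = -4605 (x = 23907 - 28512 = -4605)
f(314, -307)/x = (2/(-5 - 307))/(-4605) = (2/(-312))*(-1/4605) = (2*(-1/312))*(-1/4605) = -1/156*(-1/4605) = 1/718380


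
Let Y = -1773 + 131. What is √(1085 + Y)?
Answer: I*√557 ≈ 23.601*I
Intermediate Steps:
Y = -1642
√(1085 + Y) = √(1085 - 1642) = √(-557) = I*√557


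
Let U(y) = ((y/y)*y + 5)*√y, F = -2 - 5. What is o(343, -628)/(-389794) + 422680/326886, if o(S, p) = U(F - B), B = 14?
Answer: 211340/163443 + 8*I*√21/194897 ≈ 1.2931 + 0.0001881*I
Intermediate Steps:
F = -7
U(y) = √y*(5 + y) (U(y) = (1*y + 5)*√y = (y + 5)*√y = (5 + y)*√y = √y*(5 + y))
o(S, p) = -16*I*√21 (o(S, p) = √(-7 - 1*14)*(5 + (-7 - 1*14)) = √(-7 - 14)*(5 + (-7 - 14)) = √(-21)*(5 - 21) = (I*√21)*(-16) = -16*I*√21)
o(343, -628)/(-389794) + 422680/326886 = -16*I*√21/(-389794) + 422680/326886 = -16*I*√21*(-1/389794) + 422680*(1/326886) = 8*I*√21/194897 + 211340/163443 = 211340/163443 + 8*I*√21/194897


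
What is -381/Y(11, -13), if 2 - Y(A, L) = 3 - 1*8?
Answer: -381/7 ≈ -54.429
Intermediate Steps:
Y(A, L) = 7 (Y(A, L) = 2 - (3 - 1*8) = 2 - (3 - 8) = 2 - 1*(-5) = 2 + 5 = 7)
-381/Y(11, -13) = -381/7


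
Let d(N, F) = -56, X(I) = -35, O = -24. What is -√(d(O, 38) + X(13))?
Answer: -I*√91 ≈ -9.5394*I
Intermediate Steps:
-√(d(O, 38) + X(13)) = -√(-56 - 35) = -√(-91) = -I*√91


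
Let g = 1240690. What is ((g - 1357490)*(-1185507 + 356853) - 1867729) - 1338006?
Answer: 96783581465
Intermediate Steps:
((g - 1357490)*(-1185507 + 356853) - 1867729) - 1338006 = ((1240690 - 1357490)*(-1185507 + 356853) - 1867729) - 1338006 = (-116800*(-828654) - 1867729) - 1338006 = (96786787200 - 1867729) - 1338006 = 96784919471 - 1338006 = 96783581465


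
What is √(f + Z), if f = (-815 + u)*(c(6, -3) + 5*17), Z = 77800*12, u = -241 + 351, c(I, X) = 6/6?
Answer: √872970 ≈ 934.33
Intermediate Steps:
c(I, X) = 1 (c(I, X) = 6*(⅙) = 1)
u = 110
Z = 933600
f = -60630 (f = (-815 + 110)*(1 + 5*17) = -705*(1 + 85) = -705*86 = -60630)
√(f + Z) = √(-60630 + 933600) = √872970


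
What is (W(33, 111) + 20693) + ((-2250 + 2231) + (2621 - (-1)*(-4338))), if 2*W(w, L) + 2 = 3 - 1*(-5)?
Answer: 18960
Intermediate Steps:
W(w, L) = 3 (W(w, L) = -1 + (3 - 1*(-5))/2 = -1 + (3 + 5)/2 = -1 + (1/2)*8 = -1 + 4 = 3)
(W(33, 111) + 20693) + ((-2250 + 2231) + (2621 - (-1)*(-4338))) = (3 + 20693) + ((-2250 + 2231) + (2621 - (-1)*(-4338))) = 20696 + (-19 + (2621 - 1*4338)) = 20696 + (-19 + (2621 - 4338)) = 20696 + (-19 - 1717) = 20696 - 1736 = 18960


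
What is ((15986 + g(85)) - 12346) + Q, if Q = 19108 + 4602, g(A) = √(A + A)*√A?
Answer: 27350 + 85*√2 ≈ 27470.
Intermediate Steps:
g(A) = A*√2 (g(A) = √(2*A)*√A = (√2*√A)*√A = A*√2)
Q = 23710
((15986 + g(85)) - 12346) + Q = ((15986 + 85*√2) - 12346) + 23710 = (3640 + 85*√2) + 23710 = 27350 + 85*√2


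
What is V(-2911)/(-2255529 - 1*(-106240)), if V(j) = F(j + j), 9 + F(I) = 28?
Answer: -19/2149289 ≈ -8.8401e-6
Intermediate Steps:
F(I) = 19 (F(I) = -9 + 28 = 19)
V(j) = 19
V(-2911)/(-2255529 - 1*(-106240)) = 19/(-2255529 - 1*(-106240)) = 19/(-2255529 + 106240) = 19/(-2149289) = 19*(-1/2149289) = -19/2149289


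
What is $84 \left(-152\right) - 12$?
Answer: $-12780$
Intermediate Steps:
$84 \left(-152\right) - 12 = -12768 + \left(\left(-35 + 20\right) + 3\right) = -12768 + \left(-15 + 3\right) = -12768 - 12 = -12780$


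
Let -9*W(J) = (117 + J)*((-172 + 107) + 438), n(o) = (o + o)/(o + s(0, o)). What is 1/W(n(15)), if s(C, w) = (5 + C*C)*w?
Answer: -27/131296 ≈ -0.00020564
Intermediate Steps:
s(C, w) = w*(5 + C²) (s(C, w) = (5 + C²)*w = w*(5 + C²))
n(o) = ⅓ (n(o) = (o + o)/(o + o*(5 + 0²)) = (2*o)/(o + o*(5 + 0)) = (2*o)/(o + o*5) = (2*o)/(o + 5*o) = (2*o)/((6*o)) = (2*o)*(1/(6*o)) = ⅓)
W(J) = -4849 - 373*J/9 (W(J) = -(117 + J)*((-172 + 107) + 438)/9 = -(117 + J)*(-65 + 438)/9 = -(117 + J)*373/9 = -(43641 + 373*J)/9 = -4849 - 373*J/9)
1/W(n(15)) = 1/(-4849 - 373/9*⅓) = 1/(-4849 - 373/27) = 1/(-131296/27) = -27/131296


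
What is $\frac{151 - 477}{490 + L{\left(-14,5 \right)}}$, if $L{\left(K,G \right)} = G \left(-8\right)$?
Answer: $- \frac{163}{225} \approx -0.72444$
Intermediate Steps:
$L{\left(K,G \right)} = - 8 G$
$\frac{151 - 477}{490 + L{\left(-14,5 \right)}} = \frac{151 - 477}{490 - 40} = - \frac{326}{490 - 40} = - \frac{326}{450} = \left(-326\right) \frac{1}{450} = - \frac{163}{225}$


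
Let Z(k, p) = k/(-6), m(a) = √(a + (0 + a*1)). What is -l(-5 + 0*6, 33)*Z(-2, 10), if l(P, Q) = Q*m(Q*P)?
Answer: -11*I*√330 ≈ -199.82*I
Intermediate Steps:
m(a) = √2*√a (m(a) = √(a + (0 + a)) = √(a + a) = √(2*a) = √2*√a)
Z(k, p) = -k/6 (Z(k, p) = k*(-⅙) = -k/6)
l(P, Q) = Q*√2*√(P*Q) (l(P, Q) = Q*(√2*√(Q*P)) = Q*(√2*√(P*Q)) = Q*√2*√(P*Q))
-l(-5 + 0*6, 33)*Z(-2, 10) = -33*√2*√((-5 + 0*6)*33)*(-⅙*(-2)) = -33*√2*√((-5 + 0)*33)/3 = -33*√2*√(-5*33)/3 = -33*√2*√(-165)/3 = -33*√2*(I*√165)/3 = -33*I*√330/3 = -11*I*√330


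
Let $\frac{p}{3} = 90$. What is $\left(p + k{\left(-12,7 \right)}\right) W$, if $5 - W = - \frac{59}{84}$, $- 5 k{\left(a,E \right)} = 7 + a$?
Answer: $\frac{129809}{84} \approx 1545.3$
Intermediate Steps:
$k{\left(a,E \right)} = - \frac{7}{5} - \frac{a}{5}$ ($k{\left(a,E \right)} = - \frac{7 + a}{5} = - \frac{7}{5} - \frac{a}{5}$)
$W = \frac{479}{84}$ ($W = 5 - - \frac{59}{84} = 5 + \frac{59}{84} = \frac{479}{84} \approx 5.7024$)
$p = 270$ ($p = 3 \cdot 90 = 270$)
$\left(p + k{\left(-12,7 \right)}\right) W = \left(270 - -1\right) \frac{479}{84} = \left(270 + \left(- \frac{7}{5} + \frac{12}{5}\right)\right) \frac{479}{84} = \left(270 + 1\right) \frac{479}{84} = 271 \cdot \frac{479}{84} = \frac{129809}{84}$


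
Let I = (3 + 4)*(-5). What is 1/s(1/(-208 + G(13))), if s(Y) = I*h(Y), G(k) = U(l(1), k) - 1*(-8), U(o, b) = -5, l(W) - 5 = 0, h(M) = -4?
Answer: 1/140 ≈ 0.0071429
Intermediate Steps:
I = -35 (I = 7*(-5) = -35)
l(W) = 5 (l(W) = 5 + 0 = 5)
G(k) = 3 (G(k) = -5 - 1*(-8) = -5 + 8 = 3)
s(Y) = 140 (s(Y) = -35*(-4) = 140)
1/s(1/(-208 + G(13))) = 1/140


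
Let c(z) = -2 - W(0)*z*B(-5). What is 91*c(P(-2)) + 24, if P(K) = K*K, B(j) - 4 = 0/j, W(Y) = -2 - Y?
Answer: 2754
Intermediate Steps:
B(j) = 4 (B(j) = 4 + 0/j = 4 + 0 = 4)
P(K) = K²
c(z) = -2 + 8*z (c(z) = -2 - (-2 - 1*0)*z*4 = -2 - (-2 + 0)*z*4 = -2 - (-2*z)*4 = -2 - (-8)*z = -2 + 8*z)
91*c(P(-2)) + 24 = 91*(-2 + 8*(-2)²) + 24 = 91*(-2 + 8*4) + 24 = 91*(-2 + 32) + 24 = 91*30 + 24 = 2730 + 24 = 2754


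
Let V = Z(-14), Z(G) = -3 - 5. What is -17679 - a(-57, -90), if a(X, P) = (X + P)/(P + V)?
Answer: -35361/2 ≈ -17681.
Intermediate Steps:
Z(G) = -8
V = -8
a(X, P) = (P + X)/(-8 + P) (a(X, P) = (X + P)/(P - 8) = (P + X)/(-8 + P))
-17679 - a(-57, -90) = -17679 - (-90 - 57)/(-8 - 90) = -17679 - (-147)/(-98) = -17679 - (-1)*(-147)/98 = -17679 - 1*3/2 = -17679 - 3/2 = -35361/2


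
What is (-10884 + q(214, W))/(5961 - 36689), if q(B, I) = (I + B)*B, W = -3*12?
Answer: -3401/3841 ≈ -0.88545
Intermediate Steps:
W = -36
q(B, I) = B*(B + I) (q(B, I) = (B + I)*B = B*(B + I))
(-10884 + q(214, W))/(5961 - 36689) = (-10884 + 214*(214 - 36))/(5961 - 36689) = (-10884 + 214*178)/(-30728) = (-10884 + 38092)*(-1/30728) = 27208*(-1/30728) = -3401/3841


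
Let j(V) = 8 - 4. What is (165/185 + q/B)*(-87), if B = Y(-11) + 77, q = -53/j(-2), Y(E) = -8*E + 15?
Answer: -632171/8880 ≈ -71.190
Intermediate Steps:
Y(E) = 15 - 8*E
j(V) = 4
q = -53/4 ≈ -13.250
B = 180 (B = (15 - 8*(-11)) + 77 = (15 + 88) + 77 = 103 + 77 = 180)
(165/185 + q/B)*(-87) = (165/185 - 53/4/180)*(-87) = (165*(1/185) - 53/4*1/180)*(-87) = (33/37 - 53/720)*(-87) = (21799/26640)*(-87) = -632171/8880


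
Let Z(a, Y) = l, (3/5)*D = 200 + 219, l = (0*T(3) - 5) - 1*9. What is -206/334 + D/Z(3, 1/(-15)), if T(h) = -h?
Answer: -354191/7014 ≈ -50.498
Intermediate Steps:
l = -14 (l = (0*(-1*3) - 5) - 1*9 = (0*(-3) - 5) - 9 = (0 - 5) - 9 = -5 - 9 = -14)
D = 2095/3 (D = 5*(200 + 219)/3 = (5/3)*419 = 2095/3 ≈ 698.33)
Z(a, Y) = -14
-206/334 + D/Z(3, 1/(-15)) = -206/334 + (2095/3)/(-14) = -206*1/334 + (2095/3)*(-1/14) = -103/167 - 2095/42 = -354191/7014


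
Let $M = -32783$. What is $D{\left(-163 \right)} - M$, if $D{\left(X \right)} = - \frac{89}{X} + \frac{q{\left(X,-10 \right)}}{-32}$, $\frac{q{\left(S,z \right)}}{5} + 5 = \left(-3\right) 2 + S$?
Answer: $\frac{85570393}{2608} \approx 32811.0$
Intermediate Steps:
$q{\left(S,z \right)} = -55 + 5 S$ ($q{\left(S,z \right)} = -25 + 5 \left(\left(-3\right) 2 + S\right) = -25 + 5 \left(-6 + S\right) = -25 + \left(-30 + 5 S\right) = -55 + 5 S$)
$D{\left(X \right)} = \frac{55}{32} - \frac{89}{X} - \frac{5 X}{32}$ ($D{\left(X \right)} = - \frac{89}{X} + \frac{-55 + 5 X}{-32} = - \frac{89}{X} + \left(-55 + 5 X\right) \left(- \frac{1}{32}\right) = - \frac{89}{X} - \left(- \frac{55}{32} + \frac{5 X}{32}\right) = \frac{55}{32} - \frac{89}{X} - \frac{5 X}{32}$)
$D{\left(-163 \right)} - M = \frac{-2848 + 5 \left(-163\right) \left(11 - -163\right)}{32 \left(-163\right)} - -32783 = \frac{1}{32} \left(- \frac{1}{163}\right) \left(-2848 + 5 \left(-163\right) \left(11 + 163\right)\right) + 32783 = \frac{1}{32} \left(- \frac{1}{163}\right) \left(-2848 + 5 \left(-163\right) 174\right) + 32783 = \frac{1}{32} \left(- \frac{1}{163}\right) \left(-2848 - 141810\right) + 32783 = \frac{1}{32} \left(- \frac{1}{163}\right) \left(-144658\right) + 32783 = \frac{72329}{2608} + 32783 = \frac{85570393}{2608}$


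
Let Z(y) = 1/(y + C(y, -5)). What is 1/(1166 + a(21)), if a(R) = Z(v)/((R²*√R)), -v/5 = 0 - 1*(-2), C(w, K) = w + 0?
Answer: 1904824706400/2221025607662399 + 8820*√21/2221025607662399 ≈ 0.00085763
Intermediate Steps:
C(w, K) = w
v = -10 (v = -5*(0 - 1*(-2)) = -5*(0 + 2) = -5*2 = -10)
Z(y) = 1/(2*y) (Z(y) = 1/(y + y) = 1/(2*y))
a(R) = -1/(20*R^(5/2)) (a(R) = ((½)/(-10))/((R²*√R)) = ((½)*(-⅒))/(R^(5/2)) = -1/(20*R^(5/2)))
1/(1166 + a(21)) = 1/(1166 - √21/185220)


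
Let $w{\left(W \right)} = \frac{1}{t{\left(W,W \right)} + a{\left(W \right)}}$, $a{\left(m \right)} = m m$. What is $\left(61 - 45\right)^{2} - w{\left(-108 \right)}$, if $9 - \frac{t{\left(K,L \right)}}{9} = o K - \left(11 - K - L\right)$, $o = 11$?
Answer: $\frac{6266879}{24480} \approx 256.0$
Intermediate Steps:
$a{\left(m \right)} = m^{2}$
$t{\left(K,L \right)} = 180 - 108 K - 9 L$ ($t{\left(K,L \right)} = 81 - 9 \left(11 K - \left(11 - K - L\right)\right) = 81 - 9 \left(11 K + \left(-11 + K + L\right)\right) = 81 - 9 \left(-11 + L + 12 K\right) = 81 - \left(-99 + 9 L + 108 K\right) = 180 - 108 K - 9 L$)
$w{\left(W \right)} = \frac{1}{180 + W^{2} - 117 W}$ ($w{\left(W \right)} = \frac{1}{\left(180 - 108 W - 9 W\right) + W^{2}} = \frac{1}{\left(180 - 117 W\right) + W^{2}} = \frac{1}{180 + W^{2} - 117 W}$)
$\left(61 - 45\right)^{2} - w{\left(-108 \right)} = \left(61 - 45\right)^{2} - \frac{1}{180 + \left(-108\right)^{2} - -12636} = 16^{2} - \frac{1}{180 + 11664 + 12636} = 256 - \frac{1}{24480} = \frac{6266879}{24480}$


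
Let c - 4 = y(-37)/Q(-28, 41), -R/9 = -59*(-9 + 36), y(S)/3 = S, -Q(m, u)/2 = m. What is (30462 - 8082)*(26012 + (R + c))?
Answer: 12642780915/14 ≈ 9.0306e+8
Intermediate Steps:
Q(m, u) = -2*m
y(S) = 3*S
R = 14337 (R = -(-531)*(-9 + 36) = -(-531)*27 = -9*(-1593) = 14337)
c = 113/56 (c = 4 + (3*(-37))/((-2*(-28))) = 4 - 111/56 = 113/56 ≈ 2.0179)
(30462 - 8082)*(26012 + (R + c)) = (30462 - 8082)*(26012 + (14337 + 113/56)) = 22380*(26012 + 802985/56) = 22380*(2259657/56) = 12642780915/14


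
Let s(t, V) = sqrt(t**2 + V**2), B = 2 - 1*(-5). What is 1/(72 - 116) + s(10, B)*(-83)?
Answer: -1/44 - 83*sqrt(149) ≈ -1013.2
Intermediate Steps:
B = 7 (B = 2 + 5 = 7)
s(t, V) = sqrt(V**2 + t**2)
1/(72 - 116) + s(10, B)*(-83) = 1/(72 - 116) + sqrt(7**2 + 10**2)*(-83) = 1/(-44) + sqrt(49 + 100)*(-83) = -1/44 + sqrt(149)*(-83) = -1/44 - 83*sqrt(149)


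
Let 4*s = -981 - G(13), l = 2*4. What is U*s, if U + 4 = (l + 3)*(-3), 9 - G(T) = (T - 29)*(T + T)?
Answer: 26011/2 ≈ 13006.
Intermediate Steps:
G(T) = 9 - 2*T*(-29 + T) (G(T) = 9 - (T - 29)*(T + T) = 9 - (-29 + T)*2*T = 9 - 2*T*(-29 + T))
l = 8
U = -37 (U = -4 + (8 + 3)*(-3) = -4 + 11*(-3) = -4 - 33 = -37)
s = -703/2 (s = (-981 - (9 - 2*13² + 58*13))/4 = (-981 - (9 - 2*169 + 754))/4 = (-981 - (9 - 338 + 754))/4 = (-981 - 1*425)/4 = (-981 - 425)/4 = (¼)*(-1406) = -703/2 ≈ -351.50)
U*s = -37*(-703/2) = 26011/2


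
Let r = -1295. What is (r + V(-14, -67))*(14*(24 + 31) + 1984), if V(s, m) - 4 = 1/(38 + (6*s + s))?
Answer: -35554599/10 ≈ -3.5555e+6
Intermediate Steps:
V(s, m) = 4 + 1/(38 + 7*s) (V(s, m) = 4 + 1/(38 + (6*s + s)) = 4 + 1/(38 + 7*s))
(r + V(-14, -67))*(14*(24 + 31) + 1984) = (-1295 + (153 + 28*(-14))/(38 + 7*(-14)))*(14*(24 + 31) + 1984) = (-1295 + (153 - 392)/(38 - 98))*(14*55 + 1984) = (-1295 - 239/(-60))*(770 + 1984) = (-1295 - 1/60*(-239))*2754 = (-1295 + 239/60)*2754 = -77461/60*2754 = -35554599/10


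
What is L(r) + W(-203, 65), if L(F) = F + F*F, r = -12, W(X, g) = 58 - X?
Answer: 393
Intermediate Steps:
L(F) = F + F²
L(r) + W(-203, 65) = -12*(1 - 12) + (58 - 1*(-203)) = -12*(-11) + (58 + 203) = 132 + 261 = 393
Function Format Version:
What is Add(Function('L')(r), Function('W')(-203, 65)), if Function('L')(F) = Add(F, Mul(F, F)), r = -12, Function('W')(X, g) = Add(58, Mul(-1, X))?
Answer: 393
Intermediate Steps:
Function('L')(F) = Add(F, Pow(F, 2))
Add(Function('L')(r), Function('W')(-203, 65)) = Add(Mul(-12, Add(1, -12)), Add(58, Mul(-1, -203))) = Add(Mul(-12, -11), Add(58, 203)) = Add(132, 261) = 393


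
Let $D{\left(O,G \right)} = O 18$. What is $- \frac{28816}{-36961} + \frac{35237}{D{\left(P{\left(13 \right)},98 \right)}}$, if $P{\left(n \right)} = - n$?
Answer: $- \frac{1295651813}{8648874} \approx -149.81$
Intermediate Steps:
$D{\left(O,G \right)} = 18 O$
$- \frac{28816}{-36961} + \frac{35237}{D{\left(P{\left(13 \right)},98 \right)}} = - \frac{28816}{-36961} + \frac{35237}{18 \left(\left(-1\right) 13\right)} = \left(-28816\right) \left(- \frac{1}{36961}\right) + \frac{35237}{18 \left(-13\right)} = \frac{28816}{36961} + \frac{35237}{-234} = \frac{28816}{36961} + 35237 \left(- \frac{1}{234}\right) = \frac{28816}{36961} - \frac{35237}{234} = - \frac{1295651813}{8648874}$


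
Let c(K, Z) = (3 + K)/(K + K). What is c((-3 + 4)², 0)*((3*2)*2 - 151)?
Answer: -278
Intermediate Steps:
c(K, Z) = (3 + K)/(2*K) (c(K, Z) = (3 + K)/((2*K)) = (3 + K)*(1/(2*K)) = (3 + K)/(2*K))
c((-3 + 4)², 0)*((3*2)*2 - 151) = ((3 + (-3 + 4)²)/(2*((-3 + 4)²)))*((3*2)*2 - 151) = ((3 + 1²)/(2*(1²)))*(6*2 - 151) = ((½)*(3 + 1)/1)*(12 - 151) = ((½)*1*4)*(-139) = 2*(-139) = -278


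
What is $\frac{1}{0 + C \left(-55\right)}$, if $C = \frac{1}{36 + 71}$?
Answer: $- \frac{107}{55} \approx -1.9455$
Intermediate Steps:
$C = \frac{1}{107} \approx 0.0093458$
$\frac{1}{0 + C \left(-55\right)} = \frac{1}{0 + \frac{1}{107} \left(-55\right)} = \frac{1}{0 - \frac{55}{107}} = \frac{1}{- \frac{55}{107}} = - \frac{107}{55}$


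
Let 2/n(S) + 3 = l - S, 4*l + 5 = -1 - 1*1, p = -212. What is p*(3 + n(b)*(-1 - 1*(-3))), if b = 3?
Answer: -16324/31 ≈ -526.58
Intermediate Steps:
l = -7/4 (l = -5/4 + (-1 - 1*1)/4 = -5/4 + (-1 - 1)/4 = -5/4 + (1/4)*(-2) = -5/4 - 1/2 = -7/4 ≈ -1.7500)
n(S) = 2/(-19/4 - S) (n(S) = 2/(-3 + (-7/4 - S)) = 2/(-19/4 - S))
p*(3 + n(b)*(-1 - 1*(-3))) = -212*(3 + (-8/(19 + 4*3))*(-1 - 1*(-3))) = -212*(3 + (-8/(19 + 12))*(-1 + 3)) = -212*(3 - 8/31*2) = -212*(3 - 16/31) = -212*77/31 = -16324/31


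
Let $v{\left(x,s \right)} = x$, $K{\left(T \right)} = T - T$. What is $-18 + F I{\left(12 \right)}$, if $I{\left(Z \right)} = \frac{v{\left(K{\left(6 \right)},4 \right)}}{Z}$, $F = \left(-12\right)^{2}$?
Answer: $-18$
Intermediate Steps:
$F = 144$
$K{\left(T \right)} = 0$
$I{\left(Z \right)} = 0$ ($I{\left(Z \right)} = \frac{0}{Z} = 0$)
$-18 + F I{\left(12 \right)} = -18 + 144 \cdot 0 = -18 + 0 = -18$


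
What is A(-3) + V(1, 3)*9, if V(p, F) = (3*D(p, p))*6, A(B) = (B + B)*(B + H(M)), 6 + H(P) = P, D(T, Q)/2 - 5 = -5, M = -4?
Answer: 78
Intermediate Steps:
D(T, Q) = 0 (D(T, Q) = 10 + 2*(-5) = 10 - 10 = 0)
H(P) = -6 + P
A(B) = 2*B*(-10 + B) (A(B) = (B + B)*(B + (-6 - 4)) = (2*B)*(B - 10) = (2*B)*(-10 + B) = 2*B*(-10 + B))
V(p, F) = 0 (V(p, F) = (3*0)*6 = 0*6 = 0)
A(-3) + V(1, 3)*9 = 2*(-3)*(-10 - 3) + 0*9 = 2*(-3)*(-13) + 0 = 78 + 0 = 78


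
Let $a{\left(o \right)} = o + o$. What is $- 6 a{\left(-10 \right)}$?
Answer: $120$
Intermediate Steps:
$a{\left(o \right)} = 2 o$
$- 6 a{\left(-10 \right)} = - 6 \cdot 2 \left(-10\right) = \left(-6\right) \left(-20\right) = 120$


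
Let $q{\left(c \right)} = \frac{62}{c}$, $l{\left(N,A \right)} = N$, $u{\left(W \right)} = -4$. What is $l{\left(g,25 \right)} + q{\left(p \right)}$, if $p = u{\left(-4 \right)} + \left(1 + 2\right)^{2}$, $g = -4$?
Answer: $\frac{42}{5} \approx 8.4$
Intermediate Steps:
$p = 5$ ($p = -4 + \left(1 + 2\right)^{2} = -4 + 3^{2} = -4 + 9 = 5$)
$l{\left(g,25 \right)} + q{\left(p \right)} = -4 + \frac{62}{5} = \frac{42}{5}$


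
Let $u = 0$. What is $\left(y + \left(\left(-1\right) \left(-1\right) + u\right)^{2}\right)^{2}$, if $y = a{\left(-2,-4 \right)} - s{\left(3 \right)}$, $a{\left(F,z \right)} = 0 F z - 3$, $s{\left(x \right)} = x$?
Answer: $25$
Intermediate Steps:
$a{\left(F,z \right)} = -3$ ($a{\left(F,z \right)} = 0 z - 3 = 0 - 3 = -3$)
$y = -6$ ($y = -3 - 3 = -6$)
$\left(y + \left(\left(-1\right) \left(-1\right) + u\right)^{2}\right)^{2} = \left(-6 + \left(\left(-1\right) \left(-1\right) + 0\right)^{2}\right)^{2} = \left(-6 + \left(1 + 0\right)^{2}\right)^{2} = \left(-6 + 1^{2}\right)^{2} = \left(-6 + 1\right)^{2} = \left(-5\right)^{2} = 25$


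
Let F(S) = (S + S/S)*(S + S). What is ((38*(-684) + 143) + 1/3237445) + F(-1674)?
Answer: 18049905167976/3237445 ≈ 5.5754e+6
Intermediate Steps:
F(S) = 2*S*(1 + S) (F(S) = (S + 1)*(2*S) = (1 + S)*(2*S) = 2*S*(1 + S))
((38*(-684) + 143) + 1/3237445) + F(-1674) = ((38*(-684) + 143) + 1/3237445) + 2*(-1674)*(1 - 1674) = ((-25992 + 143) + 1/3237445) + 2*(-1674)*(-1673) = (-25849 + 1/3237445) + 5601204 = -83684715804/3237445 + 5601204 = 18049905167976/3237445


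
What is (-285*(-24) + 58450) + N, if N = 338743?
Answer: 404033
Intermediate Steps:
(-285*(-24) + 58450) + N = (-285*(-24) + 58450) + 338743 = (6840 + 58450) + 338743 = 65290 + 338743 = 404033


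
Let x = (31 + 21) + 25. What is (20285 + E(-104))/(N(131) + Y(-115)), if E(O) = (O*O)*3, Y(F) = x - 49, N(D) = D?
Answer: 52733/159 ≈ 331.65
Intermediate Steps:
x = 77 (x = 52 + 25 = 77)
Y(F) = 28 (Y(F) = 77 - 49 = 28)
E(O) = 3*O**2 (E(O) = O**2*3 = 3*O**2)
(20285 + E(-104))/(N(131) + Y(-115)) = (20285 + 3*(-104)**2)/(131 + 28) = (20285 + 3*10816)/159 = (20285 + 32448)*(1/159) = 52733*(1/159) = 52733/159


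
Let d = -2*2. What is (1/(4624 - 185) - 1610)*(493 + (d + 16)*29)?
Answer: -6010449549/4439 ≈ -1.3540e+6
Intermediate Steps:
d = -4
(1/(4624 - 185) - 1610)*(493 + (d + 16)*29) = (1/(4624 - 185) - 1610)*(493 + (-4 + 16)*29) = (1/4439 - 1610)*(493 + 12*29) = (1/4439 - 1610)*(493 + 348) = -7146789/4439*841 = -6010449549/4439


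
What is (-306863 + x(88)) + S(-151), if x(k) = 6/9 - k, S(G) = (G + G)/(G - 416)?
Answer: -174040537/567 ≈ -3.0695e+5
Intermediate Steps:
S(G) = 2*G/(-416 + G) (S(G) = (2*G)/(-416 + G) = 2*G/(-416 + G))
x(k) = ⅔ - k (x(k) = 6*(⅑) - k = ⅔ - k)
(-306863 + x(88)) + S(-151) = (-306863 + (⅔ - 1*88)) + 2*(-151)/(-416 - 151) = (-306863 + (⅔ - 88)) + 2*(-151)/(-567) = (-306863 - 262/3) + 2*(-151)*(-1/567) = -920851/3 + 302/567 = -174040537/567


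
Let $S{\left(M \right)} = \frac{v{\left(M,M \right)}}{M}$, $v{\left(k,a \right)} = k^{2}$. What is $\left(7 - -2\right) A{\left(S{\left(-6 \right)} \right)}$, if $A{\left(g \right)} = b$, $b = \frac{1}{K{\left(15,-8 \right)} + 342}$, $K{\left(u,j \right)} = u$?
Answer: $\frac{3}{119} \approx 0.02521$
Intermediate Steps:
$S{\left(M \right)} = M$ ($S{\left(M \right)} = \frac{M^{2}}{M} = M$)
$b = \frac{1}{357}$ ($b = \frac{1}{15 + 342} = \frac{1}{357} \approx 0.0028011$)
$A{\left(g \right)} = \frac{1}{357}$
$\left(7 - -2\right) A{\left(S{\left(-6 \right)} \right)} = \left(7 - -2\right) \frac{1}{357} = \left(7 + 2\right) \frac{1}{357} = 9 \cdot \frac{1}{357} = \frac{3}{119}$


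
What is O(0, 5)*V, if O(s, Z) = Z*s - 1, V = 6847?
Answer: -6847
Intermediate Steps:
O(s, Z) = -1 + Z*s
O(0, 5)*V = (-1 + 5*0)*6847 = (-1 + 0)*6847 = -1*6847 = -6847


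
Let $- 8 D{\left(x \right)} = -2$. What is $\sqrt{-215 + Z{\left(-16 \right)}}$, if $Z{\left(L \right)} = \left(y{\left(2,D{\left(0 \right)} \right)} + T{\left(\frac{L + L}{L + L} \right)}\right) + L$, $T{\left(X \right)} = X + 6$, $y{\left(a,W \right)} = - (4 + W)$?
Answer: $\frac{i \sqrt{913}}{2} \approx 15.108 i$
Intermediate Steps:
$D{\left(x \right)} = \frac{1}{4}$ ($D{\left(x \right)} = \left(- \frac{1}{8}\right) \left(-2\right) = \frac{1}{4}$)
$y{\left(a,W \right)} = -4 - W$
$T{\left(X \right)} = 6 + X$
$Z{\left(L \right)} = \frac{11}{4} + L$ ($Z{\left(L \right)} = \left(\left(-4 - \frac{1}{4}\right) + \left(6 + \frac{L + L}{L + L}\right)\right) + L = \left(\left(-4 - \frac{1}{4}\right) + \left(6 + \frac{2 L}{2 L}\right)\right) + L = \left(- \frac{17}{4} + \left(6 + 2 L \frac{1}{2 L}\right)\right) + L = \left(- \frac{17}{4} + \left(6 + 1\right)\right) + L = \left(- \frac{17}{4} + 7\right) + L = \frac{11}{4} + L$)
$\sqrt{-215 + Z{\left(-16 \right)}} = \sqrt{-215 + \left(\frac{11}{4} - 16\right)} = \sqrt{-215 - \frac{53}{4}} = \sqrt{- \frac{913}{4}} = \frac{i \sqrt{913}}{2}$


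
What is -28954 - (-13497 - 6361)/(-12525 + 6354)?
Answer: -178694992/6171 ≈ -28957.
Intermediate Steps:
-28954 - (-13497 - 6361)/(-12525 + 6354) = -28954 - (-19858)/(-6171) = -28954 - (-19858)*(-1)/6171 = -28954 - 1*19858/6171 = -28954 - 19858/6171 = -178694992/6171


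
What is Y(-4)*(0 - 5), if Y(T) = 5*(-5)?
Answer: 125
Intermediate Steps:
Y(T) = -25
Y(-4)*(0 - 5) = -25*(0 - 5) = -25*(-5) = 125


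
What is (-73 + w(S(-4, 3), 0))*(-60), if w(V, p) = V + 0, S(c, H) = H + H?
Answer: 4020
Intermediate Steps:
S(c, H) = 2*H
w(V, p) = V
(-73 + w(S(-4, 3), 0))*(-60) = (-73 + 2*3)*(-60) = (-73 + 6)*(-60) = -67*(-60) = 4020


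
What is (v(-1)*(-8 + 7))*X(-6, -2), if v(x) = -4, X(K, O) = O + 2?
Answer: 0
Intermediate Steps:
X(K, O) = 2 + O
(v(-1)*(-8 + 7))*X(-6, -2) = (-4*(-8 + 7))*(2 - 2) = -4*(-1)*0 = 4*0 = 0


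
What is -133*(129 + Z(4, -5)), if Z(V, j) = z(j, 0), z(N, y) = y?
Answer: -17157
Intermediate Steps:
Z(V, j) = 0
-133*(129 + Z(4, -5)) = -133*(129 + 0) = -133*129 = -17157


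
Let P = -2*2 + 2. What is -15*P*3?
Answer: 90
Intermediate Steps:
P = -2 (P = -4 + 2 = -2)
-15*P*3 = -15*(-2)*3 = 30*3 = 90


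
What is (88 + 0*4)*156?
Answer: 13728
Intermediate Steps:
(88 + 0*4)*156 = (88 + 0)*156 = 88*156 = 13728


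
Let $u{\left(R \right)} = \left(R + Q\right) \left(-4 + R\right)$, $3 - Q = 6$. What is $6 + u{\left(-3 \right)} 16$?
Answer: $678$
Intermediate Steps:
$Q = -3$ ($Q = 3 - 6 = -3$)
$u{\left(R \right)} = \left(-4 + R\right) \left(-3 + R\right)$ ($u{\left(R \right)} = \left(R - 3\right) \left(-4 + R\right) = \left(-3 + R\right) \left(-4 + R\right) = \left(-4 + R\right) \left(-3 + R\right)$)
$6 + u{\left(-3 \right)} 16 = 6 + \left(12 + \left(-3\right)^{2} - -21\right) 16 = 6 + \left(12 + 9 + 21\right) 16 = 6 + 42 \cdot 16 = 6 + 672 = 678$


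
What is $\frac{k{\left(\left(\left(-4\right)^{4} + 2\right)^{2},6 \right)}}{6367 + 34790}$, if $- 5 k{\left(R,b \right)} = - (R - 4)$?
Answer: $\frac{13312}{41157} \approx 0.32344$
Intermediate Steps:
$k{\left(R,b \right)} = - \frac{4}{5} + \frac{R}{5}$ ($k{\left(R,b \right)} = - \frac{\left(-1\right) \left(R - 4\right)}{5} = - \frac{\left(-1\right) \left(-4 + R\right)}{5} = - \frac{4 - R}{5} = - \frac{4}{5} + \frac{R}{5}$)
$\frac{k{\left(\left(\left(-4\right)^{4} + 2\right)^{2},6 \right)}}{6367 + 34790} = \frac{- \frac{4}{5} + \frac{\left(\left(-4\right)^{4} + 2\right)^{2}}{5}}{6367 + 34790} = \frac{- \frac{4}{5} + \frac{\left(256 + 2\right)^{2}}{5}}{41157} = \left(- \frac{4}{5} + \frac{258^{2}}{5}\right) \frac{1}{41157} = \left(- \frac{4}{5} + \frac{1}{5} \cdot 66564\right) \frac{1}{41157} = \left(- \frac{4}{5} + \frac{66564}{5}\right) \frac{1}{41157} = 13312 \cdot \frac{1}{41157} = \frac{13312}{41157}$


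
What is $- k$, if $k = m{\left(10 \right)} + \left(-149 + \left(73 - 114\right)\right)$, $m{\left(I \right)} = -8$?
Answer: $198$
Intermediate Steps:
$k = -198$ ($k = -8 + \left(-149 + \left(73 - 114\right)\right) = -8 - 190 = -198$)
$- k = \left(-1\right) \left(-198\right) = 198$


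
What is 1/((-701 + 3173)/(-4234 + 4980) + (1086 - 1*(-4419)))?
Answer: 373/2054601 ≈ 0.00018154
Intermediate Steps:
1/((-701 + 3173)/(-4234 + 4980) + (1086 - 1*(-4419))) = 1/(2472/746 + (1086 + 4419)) = 1/(2472*(1/746) + 5505) = 1/(1236/373 + 5505) = 1/(2054601/373) = 373/2054601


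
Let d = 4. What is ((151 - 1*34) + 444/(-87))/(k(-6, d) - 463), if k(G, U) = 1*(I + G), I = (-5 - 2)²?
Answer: -649/2436 ≈ -0.26642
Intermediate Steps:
I = 49 (I = (-7)² = 49)
k(G, U) = 49 + G (k(G, U) = 1*(49 + G) = 49 + G)
((151 - 1*34) + 444/(-87))/(k(-6, d) - 463) = ((151 - 1*34) + 444/(-87))/((49 - 6) - 463) = ((151 - 34) + 444*(-1/87))/(43 - 463) = (117 - 148/29)/(-420) = (3245/29)*(-1/420) = -649/2436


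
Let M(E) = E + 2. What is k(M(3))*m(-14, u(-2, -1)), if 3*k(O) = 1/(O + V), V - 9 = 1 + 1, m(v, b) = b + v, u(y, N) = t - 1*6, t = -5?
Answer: -25/48 ≈ -0.52083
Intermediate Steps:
u(y, N) = -11 (u(y, N) = -5 - 1*6 = -5 - 6 = -11)
V = 11 (V = 9 + (1 + 1) = 9 + 2 = 11)
M(E) = 2 + E
k(O) = 1/(3*(11 + O)) (k(O) = 1/(3*(O + 11)) = 1/(3*(11 + O)))
k(M(3))*m(-14, u(-2, -1)) = (1/(3*(11 + (2 + 3))))*(-11 - 14) = (1/(3*(11 + 5)))*(-25) = ((⅓)/16)*(-25) = ((⅓)*(1/16))*(-25) = (1/48)*(-25) = -25/48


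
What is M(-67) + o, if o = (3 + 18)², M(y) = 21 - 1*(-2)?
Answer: 464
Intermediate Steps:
M(y) = 23 (M(y) = 21 + 2 = 23)
o = 441 (o = 21² = 441)
M(-67) + o = 23 + 441 = 464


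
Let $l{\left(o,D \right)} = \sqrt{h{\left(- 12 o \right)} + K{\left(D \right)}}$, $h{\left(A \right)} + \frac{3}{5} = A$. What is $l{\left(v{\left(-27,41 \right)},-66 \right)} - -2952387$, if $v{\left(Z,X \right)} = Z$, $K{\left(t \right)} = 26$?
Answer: $2952387 + \frac{\sqrt{8735}}{5} \approx 2.9524 \cdot 10^{6}$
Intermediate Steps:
$h{\left(A \right)} = - \frac{3}{5} + A$
$l{\left(o,D \right)} = \sqrt{\frac{127}{5} - 12 o}$ ($l{\left(o,D \right)} = \sqrt{\left(- \frac{3}{5} - 12 o\right) + 26} = \sqrt{\frac{127}{5} - 12 o}$)
$l{\left(v{\left(-27,41 \right)},-66 \right)} - -2952387 = \frac{\sqrt{635 - -8100}}{5} - -2952387 = \frac{\sqrt{635 + 8100}}{5} + 2952387 = \frac{\sqrt{8735}}{5} + 2952387 = 2952387 + \frac{\sqrt{8735}}{5}$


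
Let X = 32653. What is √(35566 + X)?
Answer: √68219 ≈ 261.19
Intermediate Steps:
√(35566 + X) = √(35566 + 32653) = √68219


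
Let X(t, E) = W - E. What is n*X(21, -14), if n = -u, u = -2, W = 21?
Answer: 70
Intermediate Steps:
X(t, E) = 21 - E
n = 2 (n = -1*(-2) = 2)
n*X(21, -14) = 2*(21 - 1*(-14)) = 2*(21 + 14) = 2*35 = 70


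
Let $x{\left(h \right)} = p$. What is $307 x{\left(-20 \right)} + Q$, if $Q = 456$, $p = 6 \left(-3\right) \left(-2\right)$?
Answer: $11508$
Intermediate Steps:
$p = 36$ ($p = \left(-18\right) \left(-2\right) = 36$)
$x{\left(h \right)} = 36$
$307 x{\left(-20 \right)} + Q = 307 \cdot 36 + 456 = 11052 + 456 = 11508$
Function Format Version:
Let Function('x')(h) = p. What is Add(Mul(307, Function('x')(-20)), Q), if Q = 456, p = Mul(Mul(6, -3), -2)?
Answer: 11508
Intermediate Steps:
p = 36 (p = Mul(-18, -2) = 36)
Function('x')(h) = 36
Add(Mul(307, Function('x')(-20)), Q) = Add(Mul(307, 36), 456) = Add(11052, 456) = 11508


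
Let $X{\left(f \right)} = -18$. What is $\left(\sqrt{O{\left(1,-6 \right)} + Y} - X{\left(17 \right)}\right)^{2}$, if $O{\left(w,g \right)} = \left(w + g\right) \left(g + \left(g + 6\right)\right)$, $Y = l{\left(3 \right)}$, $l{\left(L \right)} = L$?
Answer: $\left(18 + \sqrt{33}\right)^{2} \approx 563.8$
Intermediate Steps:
$Y = 3$
$O{\left(w,g \right)} = \left(6 + 2 g\right) \left(g + w\right)$ ($O{\left(w,g \right)} = \left(g + w\right) \left(g + \left(6 + g\right)\right) = \left(g + w\right) \left(6 + 2 g\right) = \left(6 + 2 g\right) \left(g + w\right)$)
$\left(\sqrt{O{\left(1,-6 \right)} + Y} - X{\left(17 \right)}\right)^{2} = \left(\sqrt{\left(2 \left(-6\right)^{2} + 6 \left(-6\right) + 6 \cdot 1 + 2 \left(-6\right) 1\right) + 3} - -18\right)^{2} = \left(\sqrt{\left(2 \cdot 36 - 36 + 6 - 12\right) + 3} + 18\right)^{2} = \left(\sqrt{\left(72 - 36 + 6 - 12\right) + 3} + 18\right)^{2} = \left(\sqrt{30 + 3} + 18\right)^{2} = \left(\sqrt{33} + 18\right)^{2} = \left(18 + \sqrt{33}\right)^{2}$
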